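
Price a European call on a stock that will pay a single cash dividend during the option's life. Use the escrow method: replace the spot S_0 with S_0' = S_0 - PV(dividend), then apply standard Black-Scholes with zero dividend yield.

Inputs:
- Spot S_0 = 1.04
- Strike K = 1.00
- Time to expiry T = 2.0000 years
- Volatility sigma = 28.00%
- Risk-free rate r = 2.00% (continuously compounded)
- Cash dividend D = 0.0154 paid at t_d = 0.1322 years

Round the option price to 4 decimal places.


Answer: Price = 0.1898

Derivation:
PV(D) = D * exp(-r * t_d) = 0.0154 * 0.99735949 = 0.01535934
S_0' = S_0 - PV(D) = 1.0400 - 0.01535934 = 1.02464066
d1 = (ln(S_0'/K) + (r + sigma^2/2)*T) / (sigma*sqrt(T)) = 0.36047793
d2 = d1 - sigma*sqrt(T) = -0.03550186
exp(-rT) = 0.96078944
N(d1) = 0.64075512; N(d2) = 0.48583978
C = S_0' * N(d1) - K * exp(-rT) * N(d2) = 1.02464066 * 0.64075512 - 1.0000 * 0.96078944 * 0.48583978 = 0.1898


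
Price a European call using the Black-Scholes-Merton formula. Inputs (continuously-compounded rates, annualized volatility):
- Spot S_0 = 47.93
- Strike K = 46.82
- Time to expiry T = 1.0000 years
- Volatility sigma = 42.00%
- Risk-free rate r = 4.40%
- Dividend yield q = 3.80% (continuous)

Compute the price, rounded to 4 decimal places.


d1 = (ln(S/K) + (r - q + 0.5*sigma^2) * T) / (sigma * sqrt(T)) = 0.28007417
d2 = d1 - sigma * sqrt(T) = -0.13992583
exp(-rT) = 0.95695396; exp(-qT) = 0.96271294
C = S_0 * exp(-qT) * N(d1) - K * exp(-rT) * N(d2)
N(d1) = 0.61028970; N(d2) = 0.44435930
C = 47.9300 * 0.96271294 * 0.61028970 - 46.8200 * 0.95695396 * 0.44435930 = 8.2512

Answer: Price = 8.2512


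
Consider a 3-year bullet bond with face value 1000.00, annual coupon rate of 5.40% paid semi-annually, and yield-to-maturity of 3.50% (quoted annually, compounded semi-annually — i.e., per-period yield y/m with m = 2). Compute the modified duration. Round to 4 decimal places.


Answer: Modified duration = 2.7670

Derivation:
Coupon per period c = face * coupon_rate / m = 27.000000
Periods per year m = 2; per-period yield y/m = 0.017500
Number of cashflows N = 6
Cashflows (t years, CF_t, discount factor 1/(1+y/m)^(m*t), PV):
  t = 0.5000: CF_t = 27.000000, DF = 0.982801, PV = 26.535627
  t = 1.0000: CF_t = 27.000000, DF = 0.965898, PV = 26.079240
  t = 1.5000: CF_t = 27.000000, DF = 0.949285, PV = 25.630703
  t = 2.0000: CF_t = 27.000000, DF = 0.932959, PV = 25.189880
  t = 2.5000: CF_t = 27.000000, DF = 0.916913, PV = 24.756638
  t = 3.0000: CF_t = 1027.000000, DF = 0.901143, PV = 925.473390
Price P = sum_t PV_t = 1053.665477
First compute Macaulay numerator sum_t t * PV_t:
  t * PV_t at t = 0.5000: 13.267813
  t * PV_t at t = 1.0000: 26.079240
  t * PV_t at t = 1.5000: 38.446054
  t * PV_t at t = 2.0000: 50.379759
  t * PV_t at t = 2.5000: 61.891596
  t * PV_t at t = 3.0000: 2776.420171
Macaulay duration D = 2966.484633 / 1053.665477 = 2.815395
Modified duration = D / (1 + y/m) = 2.815395 / (1 + 0.017500) = 2.766973


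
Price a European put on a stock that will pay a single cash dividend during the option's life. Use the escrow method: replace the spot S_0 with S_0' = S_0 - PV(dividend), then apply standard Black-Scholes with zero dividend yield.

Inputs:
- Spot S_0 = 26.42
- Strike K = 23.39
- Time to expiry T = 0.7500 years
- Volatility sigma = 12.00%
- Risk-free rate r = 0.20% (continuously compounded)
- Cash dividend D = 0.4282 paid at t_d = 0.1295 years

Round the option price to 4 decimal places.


PV(D) = D * exp(-r * t_d) = 0.4282 * 0.99974103 = 0.42808911
S_0' = S_0 - PV(D) = 26.4200 - 0.42808911 = 25.99191089
d1 = (ln(S_0'/K) + (r + sigma^2/2)*T) / (sigma*sqrt(T)) = 1.08134616
d2 = d1 - sigma*sqrt(T) = 0.97742311
exp(-rT) = 0.99850112
N(-d1) = 0.13977158; N(-d2) = 0.16417986
P = K * exp(-rT) * N(-d2) - S_0' * N(-d1) = 23.3900 * 0.99850112 * 0.16417986 - 25.99191089 * 0.13977158 = 0.2015

Answer: Price = 0.2015


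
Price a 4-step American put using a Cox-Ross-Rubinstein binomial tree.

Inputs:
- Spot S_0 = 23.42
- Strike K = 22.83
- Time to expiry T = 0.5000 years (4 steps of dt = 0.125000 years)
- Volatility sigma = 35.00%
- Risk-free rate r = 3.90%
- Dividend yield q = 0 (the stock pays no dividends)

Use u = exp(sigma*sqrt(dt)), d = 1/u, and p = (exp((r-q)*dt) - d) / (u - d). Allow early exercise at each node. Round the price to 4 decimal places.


dt = T/N = 0.125000
u = exp(sigma*sqrt(dt)) = 1.131726; d = 1/u = 0.883606
p = (exp((r-q)*dt) - d) / (u - d) = 0.488799
Discount per step: exp(-r*dt) = 0.995137
Stock lattice S(k, i) with i counting down-moves:
  k=0: S(0,0) = 23.4200
  k=1: S(1,0) = 26.5050; S(1,1) = 20.6941
  k=2: S(2,0) = 29.9964; S(2,1) = 23.4200; S(2,2) = 18.2854
  k=3: S(3,0) = 33.9477; S(3,1) = 26.5050; S(3,2) = 20.6941; S(3,3) = 16.1571
  k=4: S(4,0) = 38.4195; S(4,1) = 29.9964; S(4,2) = 23.4200; S(4,3) = 18.2854; S(4,4) = 14.2765
Terminal payoffs V(N, i) = max(K - S_T, 0):
  V(4,0) = 0.000000; V(4,1) = 0.000000; V(4,2) = 0.000000; V(4,3) = 4.544599; V(4,4) = 8.553489
Backward induction: V(k, i) = exp(-r*dt) * [p * V(k+1, i) + (1-p) * V(k+1, i+1)]; then take max(V_cont, immediate exercise) for American.
  V(3,0) = exp(-r*dt) * [p*0.000000 + (1-p)*0.000000] = 0.000000; exercise = 0.000000; V(3,0) = max -> 0.000000
  V(3,1) = exp(-r*dt) * [p*0.000000 + (1-p)*0.000000] = 0.000000; exercise = 0.000000; V(3,1) = max -> 0.000000
  V(3,2) = exp(-r*dt) * [p*0.000000 + (1-p)*4.544599] = 2.311904; exercise = 2.135941; V(3,2) = max -> 2.311904
  V(3,3) = exp(-r*dt) * [p*4.544599 + (1-p)*8.553489] = 6.561879; exercise = 6.672905; V(3,3) = max -> 6.672905
  V(2,0) = exp(-r*dt) * [p*0.000000 + (1-p)*0.000000] = 0.000000; exercise = 0.000000; V(2,0) = max -> 0.000000
  V(2,1) = exp(-r*dt) * [p*0.000000 + (1-p)*2.311904] = 1.176100; exercise = 0.000000; V(2,1) = max -> 1.176100
  V(2,2) = exp(-r*dt) * [p*2.311904 + (1-p)*6.672905] = 4.519166; exercise = 4.544599; V(2,2) = max -> 4.544599
  V(1,0) = exp(-r*dt) * [p*0.000000 + (1-p)*1.176100] = 0.598299; exercise = 0.000000; V(1,0) = max -> 0.598299
  V(1,1) = exp(-r*dt) * [p*1.176100 + (1-p)*4.544599] = 2.883985; exercise = 2.135941; V(1,1) = max -> 2.883985
  V(0,0) = exp(-r*dt) * [p*0.598299 + (1-p)*2.883985] = 1.758152; exercise = 0.000000; V(0,0) = max -> 1.758152

Answer: Price = V(0,0) = 1.7582


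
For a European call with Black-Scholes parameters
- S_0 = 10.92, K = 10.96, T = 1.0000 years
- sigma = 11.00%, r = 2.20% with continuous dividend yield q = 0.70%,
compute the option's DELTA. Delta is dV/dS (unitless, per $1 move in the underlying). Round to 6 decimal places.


Answer: Delta = 0.558895

Derivation:
d1 = 0.1581244436; d2 = 0.0481244436
phi(d1) = 0.3939858819; exp(-qT) = 0.9930244429; exp(-rT) = 0.9782402351
N(d1) = 0.5628206301
Delta = exp(-qT) * N(d1) = 0.9930244429 * 0.5628206301 = 0.558895


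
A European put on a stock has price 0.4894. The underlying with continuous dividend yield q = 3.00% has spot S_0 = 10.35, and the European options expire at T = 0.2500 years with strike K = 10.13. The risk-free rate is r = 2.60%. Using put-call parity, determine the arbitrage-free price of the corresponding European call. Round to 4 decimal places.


Answer: Call price = 0.6977

Derivation:
Put-call parity: C - P = S_0 * exp(-qT) - K * exp(-rT).
S_0 * exp(-qT) = 10.3500 * 0.99252805 = 10.27266537
K * exp(-rT) = 10.1300 * 0.99352108 = 10.06436853
C = P + S*exp(-qT) - K*exp(-rT)
C = 0.4894 + 10.27266537 - 10.06436853 = 0.6977


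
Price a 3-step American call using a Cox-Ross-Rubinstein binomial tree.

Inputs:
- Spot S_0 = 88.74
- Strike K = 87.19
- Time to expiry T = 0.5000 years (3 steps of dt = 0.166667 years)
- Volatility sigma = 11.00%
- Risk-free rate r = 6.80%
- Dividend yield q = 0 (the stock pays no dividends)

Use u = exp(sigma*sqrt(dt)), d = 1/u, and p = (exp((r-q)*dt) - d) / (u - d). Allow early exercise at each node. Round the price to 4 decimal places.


dt = T/N = 0.166667
u = exp(sigma*sqrt(dt)) = 1.045931; d = 1/u = 0.956086
p = (exp((r-q)*dt) - d) / (u - d) = 0.615636
Discount per step: exp(-r*dt) = 0.988731
Stock lattice S(k, i) with i counting down-moves:
  k=0: S(0,0) = 88.7400
  k=1: S(1,0) = 92.8159; S(1,1) = 84.8431
  k=2: S(2,0) = 97.0790; S(2,1) = 88.7400; S(2,2) = 81.1173
  k=3: S(3,0) = 101.5380; S(3,1) = 92.8159; S(3,2) = 84.8431; S(3,3) = 77.5551
Terminal payoffs V(N, i) = max(S_T - K, 0):
  V(3,0) = 14.347956; V(3,1) = 5.625909; V(3,2) = 0.000000; V(3,3) = 0.000000
Backward induction: V(k, i) = exp(-r*dt) * [p * V(k+1, i) + (1-p) * V(k+1, i+1)]; then take max(V_cont, immediate exercise) for American.
  V(2,0) = exp(-r*dt) * [p*14.347956 + (1-p)*5.625909] = 10.871603; exercise = 9.889028; V(2,0) = max -> 10.871603
  V(2,1) = exp(-r*dt) * [p*5.625909 + (1-p)*0.000000] = 3.424481; exercise = 1.550000; V(2,1) = max -> 3.424481
  V(2,2) = exp(-r*dt) * [p*0.000000 + (1-p)*0.000000] = 0.000000; exercise = 0.000000; V(2,2) = max -> 0.000000
  V(1,0) = exp(-r*dt) * [p*10.871603 + (1-p)*3.424481] = 7.918939; exercise = 5.625909; V(1,0) = max -> 7.918939
  V(1,1) = exp(-r*dt) * [p*3.424481 + (1-p)*0.000000] = 2.084475; exercise = 0.000000; V(1,1) = max -> 2.084475
  V(0,0) = exp(-r*dt) * [p*7.918939 + (1-p)*2.084475] = 5.612412; exercise = 1.550000; V(0,0) = max -> 5.612412

Answer: Price = V(0,0) = 5.6124


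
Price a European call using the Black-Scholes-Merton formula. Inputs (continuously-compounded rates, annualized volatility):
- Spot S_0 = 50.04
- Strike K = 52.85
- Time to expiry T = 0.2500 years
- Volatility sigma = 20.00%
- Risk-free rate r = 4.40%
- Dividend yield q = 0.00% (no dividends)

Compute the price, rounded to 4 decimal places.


Answer: Price = 1.1150

Derivation:
d1 = (ln(S/K) + (r - q + 0.5*sigma^2) * T) / (sigma * sqrt(T)) = -0.38635027
d2 = d1 - sigma * sqrt(T) = -0.48635027
exp(-rT) = 0.98906028; exp(-qT) = 1.00000000
C = S_0 * exp(-qT) * N(d1) - K * exp(-rT) * N(d2)
N(d1) = 0.34961864; N(d2) = 0.31335942
C = 50.0400 * 1.00000000 * 0.34961864 - 52.8500 * 0.98906028 * 0.31335942 = 1.1150


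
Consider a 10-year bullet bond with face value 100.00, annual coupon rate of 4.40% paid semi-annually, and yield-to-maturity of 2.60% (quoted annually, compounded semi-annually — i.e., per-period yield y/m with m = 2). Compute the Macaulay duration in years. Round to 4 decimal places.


Coupon per period c = face * coupon_rate / m = 2.200000
Periods per year m = 2; per-period yield y/m = 0.013000
Number of cashflows N = 20
Cashflows (t years, CF_t, discount factor 1/(1+y/m)^(m*t), PV):
  t = 0.5000: CF_t = 2.200000, DF = 0.987167, PV = 2.171767
  t = 1.0000: CF_t = 2.200000, DF = 0.974498, PV = 2.143896
  t = 1.5000: CF_t = 2.200000, DF = 0.961992, PV = 2.116383
  t = 2.0000: CF_t = 2.200000, DF = 0.949647, PV = 2.089223
  t = 2.5000: CF_t = 2.200000, DF = 0.937460, PV = 2.062412
  t = 3.0000: CF_t = 2.200000, DF = 0.925429, PV = 2.035945
  t = 3.5000: CF_t = 2.200000, DF = 0.913553, PV = 2.009817
  t = 4.0000: CF_t = 2.200000, DF = 0.901829, PV = 1.984025
  t = 4.5000: CF_t = 2.200000, DF = 0.890256, PV = 1.958564
  t = 5.0000: CF_t = 2.200000, DF = 0.878831, PV = 1.933429
  t = 5.5000: CF_t = 2.200000, DF = 0.867553, PV = 1.908617
  t = 6.0000: CF_t = 2.200000, DF = 0.856420, PV = 1.884123
  t = 6.5000: CF_t = 2.200000, DF = 0.845429, PV = 1.859944
  t = 7.0000: CF_t = 2.200000, DF = 0.834580, PV = 1.836075
  t = 7.5000: CF_t = 2.200000, DF = 0.823869, PV = 1.812512
  t = 8.0000: CF_t = 2.200000, DF = 0.813296, PV = 1.789252
  t = 8.5000: CF_t = 2.200000, DF = 0.802859, PV = 1.766290
  t = 9.0000: CF_t = 2.200000, DF = 0.792556, PV = 1.743623
  t = 9.5000: CF_t = 2.200000, DF = 0.782385, PV = 1.721247
  t = 10.0000: CF_t = 102.200000, DF = 0.772345, PV = 78.933614
Price P = sum_t PV_t = 115.760761
Macaulay numerator sum_t t * PV_t:
  t * PV_t at t = 0.5000: 1.085884
  t * PV_t at t = 1.0000: 2.143896
  t * PV_t at t = 1.5000: 3.174575
  t * PV_t at t = 2.0000: 4.178447
  t * PV_t at t = 2.5000: 5.156030
  t * PV_t at t = 3.0000: 6.107835
  t * PV_t at t = 3.5000: 7.034360
  t * PV_t at t = 4.0000: 7.936100
  t * PV_t at t = 4.5000: 8.813536
  t * PV_t at t = 5.0000: 9.667145
  t * PV_t at t = 5.5000: 10.497393
  t * PV_t at t = 6.0000: 11.304740
  t * PV_t at t = 6.5000: 12.089637
  t * PV_t at t = 7.0000: 12.852526
  t * PV_t at t = 7.5000: 13.593843
  t * PV_t at t = 8.0000: 14.314017
  t * PV_t at t = 8.5000: 15.013468
  t * PV_t at t = 9.0000: 15.692610
  t * PV_t at t = 9.5000: 16.351847
  t * PV_t at t = 10.0000: 789.336142
Macaulay duration D = (sum_t t * PV_t) / P = 966.344032 / 115.760761 = 8.347768

Answer: Macaulay duration = 8.3478 years


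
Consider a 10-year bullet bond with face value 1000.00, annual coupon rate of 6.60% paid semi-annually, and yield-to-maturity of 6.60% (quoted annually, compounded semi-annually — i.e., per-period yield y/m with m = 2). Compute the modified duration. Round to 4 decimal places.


Coupon per period c = face * coupon_rate / m = 33.000000
Periods per year m = 2; per-period yield y/m = 0.033000
Number of cashflows N = 20
Cashflows (t years, CF_t, discount factor 1/(1+y/m)^(m*t), PV):
  t = 0.5000: CF_t = 33.000000, DF = 0.968054, PV = 31.945789
  t = 1.0000: CF_t = 33.000000, DF = 0.937129, PV = 30.925256
  t = 1.5000: CF_t = 33.000000, DF = 0.907192, PV = 29.937324
  t = 2.0000: CF_t = 33.000000, DF = 0.878211, PV = 28.980952
  t = 2.5000: CF_t = 33.000000, DF = 0.850156, PV = 28.055133
  t = 3.0000: CF_t = 33.000000, DF = 0.822997, PV = 27.158890
  t = 3.5000: CF_t = 33.000000, DF = 0.796705, PV = 26.291278
  t = 4.0000: CF_t = 33.000000, DF = 0.771254, PV = 25.451382
  t = 4.5000: CF_t = 33.000000, DF = 0.746616, PV = 24.638317
  t = 5.0000: CF_t = 33.000000, DF = 0.722764, PV = 23.851227
  t = 5.5000: CF_t = 33.000000, DF = 0.699675, PV = 23.089281
  t = 6.0000: CF_t = 33.000000, DF = 0.677323, PV = 22.351675
  t = 6.5000: CF_t = 33.000000, DF = 0.655686, PV = 21.637633
  t = 7.0000: CF_t = 33.000000, DF = 0.634739, PV = 20.946402
  t = 7.5000: CF_t = 33.000000, DF = 0.614462, PV = 20.277253
  t = 8.0000: CF_t = 33.000000, DF = 0.594833, PV = 19.629480
  t = 8.5000: CF_t = 33.000000, DF = 0.575830, PV = 19.002401
  t = 9.0000: CF_t = 33.000000, DF = 0.557435, PV = 18.395354
  t = 9.5000: CF_t = 33.000000, DF = 0.539627, PV = 17.807700
  t = 10.0000: CF_t = 1033.000000, DF = 0.522388, PV = 539.627273
Price P = sum_t PV_t = 1000.000000
First compute Macaulay numerator sum_t t * PV_t:
  t * PV_t at t = 0.5000: 15.972894
  t * PV_t at t = 1.0000: 30.925256
  t * PV_t at t = 1.5000: 44.905986
  t * PV_t at t = 2.0000: 57.961905
  t * PV_t at t = 2.5000: 70.137833
  t * PV_t at t = 3.0000: 81.476669
  t * PV_t at t = 3.5000: 92.019471
  t * PV_t at t = 4.0000: 101.805528
  t * PV_t at t = 4.5000: 110.872428
  t * PV_t at t = 5.0000: 119.256135
  t * PV_t at t = 5.5000: 126.991044
  t * PV_t at t = 6.0000: 134.110052
  t * PV_t at t = 6.5000: 140.644618
  t * PV_t at t = 7.0000: 146.624815
  t * PV_t at t = 7.5000: 152.079397
  t * PV_t at t = 8.0000: 157.035840
  t * PV_t at t = 8.5000: 161.520407
  t * PV_t at t = 9.0000: 165.558187
  t * PV_t at t = 9.5000: 169.173150
  t * PV_t at t = 10.0000: 5396.272732
Macaulay duration D = 7475.344346 / 1000.000000 = 7.475344
Modified duration = D / (1 + y/m) = 7.475344 / (1 + 0.033000) = 7.236539

Answer: Modified duration = 7.2365


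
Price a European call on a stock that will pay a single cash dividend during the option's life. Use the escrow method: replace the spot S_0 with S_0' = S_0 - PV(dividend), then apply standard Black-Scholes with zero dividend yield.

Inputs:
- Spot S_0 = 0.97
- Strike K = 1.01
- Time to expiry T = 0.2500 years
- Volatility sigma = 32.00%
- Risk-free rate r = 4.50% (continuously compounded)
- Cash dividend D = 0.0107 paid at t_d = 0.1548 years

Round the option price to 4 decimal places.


PV(D) = D * exp(-r * t_d) = 0.0107 * 0.99305821 = 0.01062572
S_0' = S_0 - PV(D) = 0.9700 - 0.01062572 = 0.95937428
d1 = (ln(S_0'/K) + (r + sigma^2/2)*T) / (sigma*sqrt(T)) = -0.17108958
d2 = d1 - sigma*sqrt(T) = -0.33108958
exp(-rT) = 0.98881304
N(d1) = 0.43207667; N(d2) = 0.37028841
C = S_0' * N(d1) - K * exp(-rT) * N(d2) = 0.95937428 * 0.43207667 - 1.0100 * 0.98881304 * 0.37028841 = 0.0447

Answer: Price = 0.0447


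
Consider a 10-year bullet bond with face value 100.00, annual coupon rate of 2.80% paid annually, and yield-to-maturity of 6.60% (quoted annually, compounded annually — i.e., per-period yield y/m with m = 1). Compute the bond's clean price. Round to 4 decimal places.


Answer: Price = 72.8098

Derivation:
Coupon per period c = face * coupon_rate / m = 2.800000
Periods per year m = 1; per-period yield y/m = 0.066000
Number of cashflows N = 10
Cashflows (t years, CF_t, discount factor 1/(1+y/m)^(m*t), PV):
  t = 1.0000: CF_t = 2.800000, DF = 0.938086, PV = 2.626642
  t = 2.0000: CF_t = 2.800000, DF = 0.880006, PV = 2.464017
  t = 3.0000: CF_t = 2.800000, DF = 0.825521, PV = 2.311460
  t = 4.0000: CF_t = 2.800000, DF = 0.774410, PV = 2.168349
  t = 5.0000: CF_t = 2.800000, DF = 0.726464, PV = 2.034099
  t = 6.0000: CF_t = 2.800000, DF = 0.681486, PV = 1.908160
  t = 7.0000: CF_t = 2.800000, DF = 0.639292, PV = 1.790019
  t = 8.0000: CF_t = 2.800000, DF = 0.599711, PV = 1.679192
  t = 9.0000: CF_t = 2.800000, DF = 0.562581, PV = 1.575227
  t = 10.0000: CF_t = 102.800000, DF = 0.527750, PV = 54.252664
Price P = sum_t PV_t = 72.809828


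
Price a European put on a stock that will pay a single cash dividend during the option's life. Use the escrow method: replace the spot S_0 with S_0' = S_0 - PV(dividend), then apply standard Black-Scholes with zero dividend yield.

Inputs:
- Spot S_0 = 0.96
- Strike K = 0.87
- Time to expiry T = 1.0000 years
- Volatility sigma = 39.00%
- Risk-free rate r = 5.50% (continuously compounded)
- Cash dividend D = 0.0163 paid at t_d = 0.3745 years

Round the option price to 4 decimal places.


Answer: Price = 0.0845

Derivation:
PV(D) = D * exp(-r * t_d) = 0.0163 * 0.97961318 = 0.01596769
S_0' = S_0 - PV(D) = 0.9600 - 0.01596769 = 0.94403231
d1 = (ln(S_0'/K) + (r + sigma^2/2)*T) / (sigma*sqrt(T)) = 0.54542866
d2 = d1 - sigma*sqrt(T) = 0.15542866
exp(-rT) = 0.94648515
N(-d1) = 0.29272937; N(-d2) = 0.43824170
P = K * exp(-rT) * N(-d2) - S_0' * N(-d1) = 0.8700 * 0.94648515 * 0.43824170 - 0.94403231 * 0.29272937 = 0.0845


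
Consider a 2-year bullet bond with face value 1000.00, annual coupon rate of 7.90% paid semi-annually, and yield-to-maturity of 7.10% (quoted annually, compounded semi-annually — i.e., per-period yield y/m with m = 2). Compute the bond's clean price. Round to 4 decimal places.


Answer: Price = 1014.6749

Derivation:
Coupon per period c = face * coupon_rate / m = 39.500000
Periods per year m = 2; per-period yield y/m = 0.035500
Number of cashflows N = 4
Cashflows (t years, CF_t, discount factor 1/(1+y/m)^(m*t), PV):
  t = 0.5000: CF_t = 39.500000, DF = 0.965717, PV = 38.145823
  t = 1.0000: CF_t = 39.500000, DF = 0.932609, PV = 36.838072
  t = 1.5000: CF_t = 39.500000, DF = 0.900637, PV = 35.575154
  t = 2.0000: CF_t = 1039.500000, DF = 0.869760, PV = 904.115846
Price P = sum_t PV_t = 1014.674894


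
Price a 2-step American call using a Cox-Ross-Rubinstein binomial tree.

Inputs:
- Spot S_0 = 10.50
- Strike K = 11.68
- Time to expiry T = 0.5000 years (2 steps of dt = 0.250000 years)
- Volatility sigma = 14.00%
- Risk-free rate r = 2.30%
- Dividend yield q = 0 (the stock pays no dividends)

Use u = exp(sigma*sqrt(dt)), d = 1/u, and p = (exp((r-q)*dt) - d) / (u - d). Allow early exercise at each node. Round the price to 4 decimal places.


dt = T/N = 0.250000
u = exp(sigma*sqrt(dt)) = 1.072508; d = 1/u = 0.932394
p = (exp((r-q)*dt) - d) / (u - d) = 0.523663
Discount per step: exp(-r*dt) = 0.994266
Stock lattice S(k, i) with i counting down-moves:
  k=0: S(0,0) = 10.5000
  k=1: S(1,0) = 11.2613; S(1,1) = 9.7901
  k=2: S(2,0) = 12.0779; S(2,1) = 10.5000; S(2,2) = 9.1283
Terminal payoffs V(N, i) = max(S_T - K, 0):
  V(2,0) = 0.397875; V(2,1) = 0.000000; V(2,2) = 0.000000
Backward induction: V(k, i) = exp(-r*dt) * [p * V(k+1, i) + (1-p) * V(k+1, i+1)]; then take max(V_cont, immediate exercise) for American.
  V(1,0) = exp(-r*dt) * [p*0.397875 + (1-p)*0.000000] = 0.207158; exercise = 0.000000; V(1,0) = max -> 0.207158
  V(1,1) = exp(-r*dt) * [p*0.000000 + (1-p)*0.000000] = 0.000000; exercise = 0.000000; V(1,1) = max -> 0.000000
  V(0,0) = exp(-r*dt) * [p*0.207158 + (1-p)*0.000000] = 0.107859; exercise = 0.000000; V(0,0) = max -> 0.107859

Answer: Price = V(0,0) = 0.1079


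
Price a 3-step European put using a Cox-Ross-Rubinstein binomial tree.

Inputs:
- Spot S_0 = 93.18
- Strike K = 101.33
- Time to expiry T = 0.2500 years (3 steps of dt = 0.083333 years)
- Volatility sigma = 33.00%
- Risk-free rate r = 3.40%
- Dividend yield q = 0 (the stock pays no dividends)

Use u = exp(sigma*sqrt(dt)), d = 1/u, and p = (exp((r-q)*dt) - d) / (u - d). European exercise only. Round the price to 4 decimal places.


dt = T/N = 0.083333
u = exp(sigma*sqrt(dt)) = 1.099948; d = 1/u = 0.909134
p = (exp((r-q)*dt) - d) / (u - d) = 0.491072
Discount per step: exp(-r*dt) = 0.997171
Stock lattice S(k, i) with i counting down-moves:
  k=0: S(0,0) = 93.1800
  k=1: S(1,0) = 102.4931; S(1,1) = 84.7131
  k=2: S(2,0) = 112.7371; S(2,1) = 93.1800; S(2,2) = 77.0156
  k=3: S(3,0) = 124.0050; S(3,1) = 102.4931; S(3,2) = 84.7131; S(3,3) = 70.0175
Terminal payoffs V(N, i) = max(K - S_T, 0):
  V(3,0) = 0.000000; V(3,1) = 0.000000; V(3,2) = 16.616895; V(3,3) = 31.312534
Backward induction: V(k, i) = exp(-r*dt) * [p * V(k+1, i) + (1-p) * V(k+1, i+1)].
  V(2,0) = exp(-r*dt) * [p*0.000000 + (1-p)*0.000000] = 0.000000
  V(2,1) = exp(-r*dt) * [p*0.000000 + (1-p)*16.616895] = 8.432876
  V(2,2) = exp(-r*dt) * [p*16.616895 + (1-p)*31.312534] = 24.027742
  V(1,0) = exp(-r*dt) * [p*0.000000 + (1-p)*8.432876] = 4.279584
  V(1,1) = exp(-r*dt) * [p*8.432876 + (1-p)*24.027742] = 16.323225
  V(0,0) = exp(-r*dt) * [p*4.279584 + (1-p)*16.323225] = 10.379479

Answer: Price = V(0,0) = 10.3795


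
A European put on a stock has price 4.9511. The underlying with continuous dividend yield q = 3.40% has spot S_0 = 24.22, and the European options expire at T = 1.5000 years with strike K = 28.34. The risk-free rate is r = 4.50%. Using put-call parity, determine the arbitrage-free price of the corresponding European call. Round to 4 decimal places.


Answer: Call price = 1.4767

Derivation:
Put-call parity: C - P = S_0 * exp(-qT) - K * exp(-rT).
S_0 * exp(-qT) = 24.2200 * 0.95027867 = 23.01574940
K * exp(-rT) = 28.3400 * 0.93472772 = 26.49018360
C = P + S*exp(-qT) - K*exp(-rT)
C = 4.9511 + 23.01574940 - 26.49018360 = 1.4767


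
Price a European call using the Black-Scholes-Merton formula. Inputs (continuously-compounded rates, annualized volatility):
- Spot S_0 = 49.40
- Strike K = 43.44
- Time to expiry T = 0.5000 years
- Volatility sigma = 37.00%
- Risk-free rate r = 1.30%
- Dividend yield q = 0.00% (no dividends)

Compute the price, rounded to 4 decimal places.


d1 = (ln(S/K) + (r - q + 0.5*sigma^2) * T) / (sigma * sqrt(T)) = 0.64707819
d2 = d1 - sigma * sqrt(T) = 0.38544868
exp(-rT) = 0.99352108; exp(-qT) = 1.00000000
C = S_0 * exp(-qT) * N(d1) - K * exp(-rT) * N(d2)
N(d1) = 0.74120933; N(d2) = 0.65004749
C = 49.4000 * 1.00000000 * 0.74120933 - 43.4400 * 0.99352108 * 0.65004749 = 8.5606

Answer: Price = 8.5606


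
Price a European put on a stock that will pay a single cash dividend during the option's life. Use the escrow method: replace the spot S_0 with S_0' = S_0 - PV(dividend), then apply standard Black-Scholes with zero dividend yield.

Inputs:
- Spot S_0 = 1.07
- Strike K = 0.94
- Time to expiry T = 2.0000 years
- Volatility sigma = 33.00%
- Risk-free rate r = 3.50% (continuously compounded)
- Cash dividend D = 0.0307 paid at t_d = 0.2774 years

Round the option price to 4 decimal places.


Answer: Price = 0.1066

Derivation:
PV(D) = D * exp(-r * t_d) = 0.0307 * 0.99033798 = 0.03040338
S_0' = S_0 - PV(D) = 1.0700 - 0.03040338 = 1.03959662
d1 = (ln(S_0'/K) + (r + sigma^2/2)*T) / (sigma*sqrt(T)) = 0.59912982
d2 = d1 - sigma*sqrt(T) = 0.13243934
exp(-rT) = 0.93239382
N(-d1) = 0.27454316; N(-d2) = 0.44731840
P = K * exp(-rT) * N(-d2) - S_0' * N(-d1) = 0.9400 * 0.93239382 * 0.44731840 - 1.03959662 * 0.27454316 = 0.1066


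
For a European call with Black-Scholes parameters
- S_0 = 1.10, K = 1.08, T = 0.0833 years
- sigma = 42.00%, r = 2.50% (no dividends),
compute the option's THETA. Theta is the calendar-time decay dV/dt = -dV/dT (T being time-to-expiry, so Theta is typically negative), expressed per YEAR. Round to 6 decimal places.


d1 = 0.2291606818; d2 = 0.1079413764
phi(d1) = 0.3886034585; exp(-qT) = 1.0000000000; exp(-rT) = 0.9979196669
Theta = -S*exp(-qT)*phi(d1)*sigma/(2*sqrt(T)) - r*K*exp(-rT)*N(d2) + q*S*exp(-qT)*N(d1)
N(d1) = 0.5906279846; N(d2) = 0.5429789024; sqrt(T) = 0.2886173938
Term 1 = -1.1000 * 1.0000000000 * 0.3886034585 * 0.4200 / (2 * 0.2886173938) = -0.3110256029
Term 2 = -0.0250 * 1.0800 * 0.9979196669 * 0.5429789024 = -0.0146299318
Term 3 = 0 (no dividend yield, q = 0)
Theta = -0.3110256029 + (-0.0146299318) + (0.0000000000) = -0.325656

Answer: Theta = -0.325656


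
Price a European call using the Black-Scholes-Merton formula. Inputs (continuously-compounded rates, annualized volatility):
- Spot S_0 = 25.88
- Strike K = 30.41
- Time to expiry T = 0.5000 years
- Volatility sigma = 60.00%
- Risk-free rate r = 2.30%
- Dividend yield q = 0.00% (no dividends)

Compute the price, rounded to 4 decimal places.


Answer: Price = 2.8928

Derivation:
d1 = (ln(S/K) + (r - q + 0.5*sigma^2) * T) / (sigma * sqrt(T)) = -0.14095238
d2 = d1 - sigma * sqrt(T) = -0.56521645
exp(-rT) = 0.98856587; exp(-qT) = 1.00000000
C = S_0 * exp(-qT) * N(d1) - K * exp(-rT) * N(d2)
N(d1) = 0.44395378; N(d2) = 0.28596327
C = 25.8800 * 1.00000000 * 0.44395378 - 30.4100 * 0.98856587 * 0.28596327 = 2.8928


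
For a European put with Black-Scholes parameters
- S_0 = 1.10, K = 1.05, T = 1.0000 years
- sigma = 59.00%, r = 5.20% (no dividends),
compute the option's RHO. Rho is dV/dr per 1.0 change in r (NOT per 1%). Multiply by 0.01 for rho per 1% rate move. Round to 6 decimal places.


d1 = 0.4619830773; d2 = -0.1280169227
phi(d1) = 0.3585623500; exp(-qT) = 1.0000000000; exp(-rT) = 0.9493288668
N(-d2) = 0.5509322096
Rho = -K*T*exp(-rT)*N(-d2) = -1.0500 * 1.0000 * 0.9493288668 * 0.5509322096 = -0.549167

Answer: Rho = -0.549167


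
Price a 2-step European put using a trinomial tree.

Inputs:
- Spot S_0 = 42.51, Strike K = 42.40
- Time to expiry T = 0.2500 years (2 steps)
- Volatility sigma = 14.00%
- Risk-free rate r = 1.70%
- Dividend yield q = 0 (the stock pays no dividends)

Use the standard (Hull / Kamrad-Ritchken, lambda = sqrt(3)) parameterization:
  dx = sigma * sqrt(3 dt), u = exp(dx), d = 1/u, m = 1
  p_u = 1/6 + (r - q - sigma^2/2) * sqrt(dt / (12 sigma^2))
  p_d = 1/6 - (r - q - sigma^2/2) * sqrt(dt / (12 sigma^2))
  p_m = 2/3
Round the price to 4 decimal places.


Answer: Price = V(0,0) = 0.8959

Derivation:
dt = T/N = 0.125000; dx = sigma*sqrt(3*dt) = 0.085732
u = exp(dx) = 1.089514; d = 1/u = 0.917840
p_u = 0.171916, p_m = 0.666667, p_d = 0.161418
Discount per step: exp(-r*dt) = 0.997877
Stock lattice S(k, j) with j the centered position index:
  k=0: S(0,+0) = 42.5100
  k=1: S(1,-1) = 39.0174; S(1,+0) = 42.5100; S(1,+1) = 46.3153
  k=2: S(2,-2) = 35.8117; S(2,-1) = 39.0174; S(2,+0) = 42.5100; S(2,+1) = 46.3153; S(2,+2) = 50.4611
Terminal payoffs V(N, j) = max(K - S_T, 0):
  V(2,-2) = 6.588286; V(2,-1) = 3.382619; V(2,+0) = 0.000000; V(2,+1) = 0.000000; V(2,+2) = 0.000000
Backward induction: V(k, j) = exp(-r*dt) * [p_u * V(k+1, j+1) + p_m * V(k+1, j) + p_d * V(k+1, j-1)]
  V(1,-1) = exp(-r*dt) * [p_u*0.000000 + p_m*3.382619 + p_d*6.588286] = 3.311502
  V(1,+0) = exp(-r*dt) * [p_u*0.000000 + p_m*0.000000 + p_d*3.382619] = 0.544856
  V(1,+1) = exp(-r*dt) * [p_u*0.000000 + p_m*0.000000 + p_d*0.000000] = 0.000000
  V(0,+0) = exp(-r*dt) * [p_u*0.000000 + p_m*0.544856 + p_d*3.311502] = 0.895867


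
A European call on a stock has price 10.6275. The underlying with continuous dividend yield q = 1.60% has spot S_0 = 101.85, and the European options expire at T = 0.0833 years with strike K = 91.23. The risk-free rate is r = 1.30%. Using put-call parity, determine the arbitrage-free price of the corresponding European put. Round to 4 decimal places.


Put-call parity: C - P = S_0 * exp(-qT) - K * exp(-rT).
S_0 * exp(-qT) = 101.8500 * 0.99866809 = 101.71434474
K * exp(-rT) = 91.2300 * 0.99891769 = 91.13126051
P = C - S*exp(-qT) + K*exp(-rT)
P = 10.6275 - 101.71434474 + 91.13126051 = 0.0444

Answer: Put price = 0.0444


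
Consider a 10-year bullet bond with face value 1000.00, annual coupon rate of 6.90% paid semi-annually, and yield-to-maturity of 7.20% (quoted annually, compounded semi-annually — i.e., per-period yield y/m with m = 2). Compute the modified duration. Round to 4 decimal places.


Coupon per period c = face * coupon_rate / m = 34.500000
Periods per year m = 2; per-period yield y/m = 0.036000
Number of cashflows N = 20
Cashflows (t years, CF_t, discount factor 1/(1+y/m)^(m*t), PV):
  t = 0.5000: CF_t = 34.500000, DF = 0.965251, PV = 33.301158
  t = 1.0000: CF_t = 34.500000, DF = 0.931709, PV = 32.143975
  t = 1.5000: CF_t = 34.500000, DF = 0.899333, PV = 31.027003
  t = 2.0000: CF_t = 34.500000, DF = 0.868082, PV = 29.948845
  t = 2.5000: CF_t = 34.500000, DF = 0.837917, PV = 28.908151
  t = 3.0000: CF_t = 34.500000, DF = 0.808801, PV = 27.903621
  t = 3.5000: CF_t = 34.500000, DF = 0.780696, PV = 26.933997
  t = 4.0000: CF_t = 34.500000, DF = 0.753567, PV = 25.998067
  t = 4.5000: CF_t = 34.500000, DF = 0.727381, PV = 25.094659
  t = 5.0000: CF_t = 34.500000, DF = 0.702106, PV = 24.222644
  t = 5.5000: CF_t = 34.500000, DF = 0.677708, PV = 23.380930
  t = 6.0000: CF_t = 34.500000, DF = 0.654158, PV = 22.568465
  t = 6.5000: CF_t = 34.500000, DF = 0.631427, PV = 21.784233
  t = 7.0000: CF_t = 34.500000, DF = 0.609486, PV = 21.027252
  t = 7.5000: CF_t = 34.500000, DF = 0.588307, PV = 20.296575
  t = 8.0000: CF_t = 34.500000, DF = 0.567863, PV = 19.591289
  t = 8.5000: CF_t = 34.500000, DF = 0.548131, PV = 18.910511
  t = 9.0000: CF_t = 34.500000, DF = 0.529084, PV = 18.253389
  t = 9.5000: CF_t = 34.500000, DF = 0.510699, PV = 17.619101
  t = 10.0000: CF_t = 1034.500000, DF = 0.492952, PV = 509.959148
Price P = sum_t PV_t = 978.873012
First compute Macaulay numerator sum_t t * PV_t:
  t * PV_t at t = 0.5000: 16.650579
  t * PV_t at t = 1.0000: 32.143975
  t * PV_t at t = 1.5000: 46.540505
  t * PV_t at t = 2.0000: 59.897689
  t * PV_t at t = 2.5000: 72.270378
  t * PV_t at t = 3.0000: 83.710863
  t * PV_t at t = 3.5000: 94.268989
  t * PV_t at t = 4.0000: 103.992266
  t * PV_t at t = 4.5000: 112.925965
  t * PV_t at t = 5.0000: 121.113218
  t * PV_t at t = 5.5000: 128.595116
  t * PV_t at t = 6.0000: 135.410793
  t * PV_t at t = 6.5000: 141.597515
  t * PV_t at t = 7.0000: 147.190764
  t * PV_t at t = 7.5000: 152.224315
  t * PV_t at t = 8.0000: 156.730311
  t * PV_t at t = 8.5000: 160.739339
  t * PV_t at t = 9.0000: 164.280497
  t * PV_t at t = 9.5000: 167.381458
  t * PV_t at t = 10.0000: 5099.591479
Macaulay duration D = 7197.256015 / 978.873012 = 7.352594
Modified duration = D / (1 + y/m) = 7.352594 / (1 + 0.036000) = 7.097099

Answer: Modified duration = 7.0971


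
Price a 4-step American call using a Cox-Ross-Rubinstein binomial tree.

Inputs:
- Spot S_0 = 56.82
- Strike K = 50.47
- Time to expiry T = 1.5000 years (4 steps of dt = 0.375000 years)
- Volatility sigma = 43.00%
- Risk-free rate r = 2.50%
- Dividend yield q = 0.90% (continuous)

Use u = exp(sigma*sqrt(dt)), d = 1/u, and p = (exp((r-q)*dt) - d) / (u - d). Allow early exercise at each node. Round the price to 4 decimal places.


Answer: Price = V(0,0) = 15.1738

Derivation:
dt = T/N = 0.375000
u = exp(sigma*sqrt(dt)) = 1.301243; d = 1/u = 0.768496
p = (exp((r-q)*dt) - d) / (u - d) = 0.445844
Discount per step: exp(-r*dt) = 0.990669
Stock lattice S(k, i) with i counting down-moves:
  k=0: S(0,0) = 56.8200
  k=1: S(1,0) = 73.9366; S(1,1) = 43.6659
  k=2: S(2,0) = 96.2096; S(2,1) = 56.8200; S(2,2) = 33.5571
  k=3: S(3,0) = 125.1920; S(3,1) = 73.9366; S(3,2) = 43.6659; S(3,3) = 25.7885
  k=4: S(4,0) = 162.9053; S(4,1) = 96.2096; S(4,2) = 56.8200; S(4,3) = 33.5571; S(4,4) = 19.8183
Terminal payoffs V(N, i) = max(S_T - K, 0):
  V(4,0) = 112.435286; V(4,1) = 45.739554; V(4,2) = 6.350000; V(4,3) = 0.000000; V(4,4) = 0.000000
Backward induction: V(k, i) = exp(-r*dt) * [p * V(k+1, i) + (1-p) * V(k+1, i+1)]; then take max(V_cont, immediate exercise) for American.
  V(3,0) = exp(-r*dt) * [p*112.435286 + (1-p)*45.739554] = 74.771167; exercise = 74.722033; V(3,0) = max -> 74.771167
  V(3,1) = exp(-r*dt) * [p*45.739554 + (1-p)*6.350000] = 23.688471; exercise = 23.466641; V(3,1) = max -> 23.688471
  V(3,2) = exp(-r*dt) * [p*6.350000 + (1-p)*0.000000] = 2.804691; exercise = 0.000000; V(3,2) = max -> 2.804691
  V(3,3) = exp(-r*dt) * [p*0.000000 + (1-p)*0.000000] = 0.000000; exercise = 0.000000; V(3,3) = max -> 0.000000
  V(2,0) = exp(-r*dt) * [p*74.771167 + (1-p)*23.688471] = 46.029823; exercise = 45.739554; V(2,0) = max -> 46.029823
  V(2,1) = exp(-r*dt) * [p*23.688471 + (1-p)*2.804691] = 12.002545; exercise = 6.350000; V(2,1) = max -> 12.002545
  V(2,2) = exp(-r*dt) * [p*2.804691 + (1-p)*0.000000] = 1.238786; exercise = 0.000000; V(2,2) = max -> 1.238786
  V(1,0) = exp(-r*dt) * [p*46.029823 + (1-p)*12.002545] = 26.919841; exercise = 23.466641; V(1,0) = max -> 26.919841
  V(1,1) = exp(-r*dt) * [p*12.002545 + (1-p)*1.238786] = 5.981404; exercise = 0.000000; V(1,1) = max -> 5.981404
  V(0,0) = exp(-r*dt) * [p*26.919841 + (1-p)*5.981404] = 15.173756; exercise = 6.350000; V(0,0) = max -> 15.173756


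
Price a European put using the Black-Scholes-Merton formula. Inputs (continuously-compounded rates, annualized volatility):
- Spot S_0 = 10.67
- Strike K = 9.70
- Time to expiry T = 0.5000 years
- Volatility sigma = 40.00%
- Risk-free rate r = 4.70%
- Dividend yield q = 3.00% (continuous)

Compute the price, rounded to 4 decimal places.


d1 = (ln(S/K) + (r - q + 0.5*sigma^2) * T) / (sigma * sqrt(T)) = 0.50844577
d2 = d1 - sigma * sqrt(T) = 0.22560305
exp(-rT) = 0.97677397; exp(-qT) = 0.98511194
P = K * exp(-rT) * N(-d2) - S_0 * exp(-qT) * N(-d1)
N(-d1) = 0.30557038; N(-d2) = 0.41075508
P = 9.7000 * 0.97677397 * 0.41075508 - 10.6700 * 0.98511194 * 0.30557038 = 0.6799

Answer: Price = 0.6799


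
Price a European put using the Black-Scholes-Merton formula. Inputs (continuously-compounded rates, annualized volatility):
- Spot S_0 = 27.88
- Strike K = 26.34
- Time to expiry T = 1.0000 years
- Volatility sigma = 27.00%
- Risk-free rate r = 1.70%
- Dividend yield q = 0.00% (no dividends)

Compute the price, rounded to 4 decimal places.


Answer: Price = 2.0020

Derivation:
d1 = (ln(S/K) + (r - q + 0.5*sigma^2) * T) / (sigma * sqrt(T)) = 0.40841070
d2 = d1 - sigma * sqrt(T) = 0.13841070
exp(-rT) = 0.98314368; exp(-qT) = 1.00000000
P = K * exp(-rT) * N(-d2) - S_0 * exp(-qT) * N(-d1)
N(-d1) = 0.34148609; N(-d2) = 0.44495792
P = 26.3400 * 0.98314368 * 0.44495792 - 27.8800 * 1.00000000 * 0.34148609 = 2.0020


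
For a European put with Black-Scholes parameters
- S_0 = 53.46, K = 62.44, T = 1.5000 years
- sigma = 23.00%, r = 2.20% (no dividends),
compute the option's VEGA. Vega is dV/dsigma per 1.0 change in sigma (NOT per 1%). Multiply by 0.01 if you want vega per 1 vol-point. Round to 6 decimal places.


d1 = -0.2932194887; d2 = -0.5749108091
phi(d1) = 0.3821556214; exp(-qT) = 1.0000000000; exp(-rT) = 0.9675385596
Vega = S * exp(-qT) * phi(d1) * sqrt(T) = 53.4600 * 1.0000000000 * 0.3821556214 * 1.2247448714 = 25.021586

Answer: Vega = 25.021586


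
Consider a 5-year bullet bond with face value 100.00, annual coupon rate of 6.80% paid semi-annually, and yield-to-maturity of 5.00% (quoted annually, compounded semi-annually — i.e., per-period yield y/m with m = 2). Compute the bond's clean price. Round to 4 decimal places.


Coupon per period c = face * coupon_rate / m = 3.400000
Periods per year m = 2; per-period yield y/m = 0.025000
Number of cashflows N = 10
Cashflows (t years, CF_t, discount factor 1/(1+y/m)^(m*t), PV):
  t = 0.5000: CF_t = 3.400000, DF = 0.975610, PV = 3.317073
  t = 1.0000: CF_t = 3.400000, DF = 0.951814, PV = 3.236169
  t = 1.5000: CF_t = 3.400000, DF = 0.928599, PV = 3.157238
  t = 2.0000: CF_t = 3.400000, DF = 0.905951, PV = 3.080232
  t = 2.5000: CF_t = 3.400000, DF = 0.883854, PV = 3.005105
  t = 3.0000: CF_t = 3.400000, DF = 0.862297, PV = 2.931809
  t = 3.5000: CF_t = 3.400000, DF = 0.841265, PV = 2.860302
  t = 4.0000: CF_t = 3.400000, DF = 0.820747, PV = 2.790538
  t = 4.5000: CF_t = 3.400000, DF = 0.800728, PV = 2.722476
  t = 5.0000: CF_t = 103.400000, DF = 0.781198, PV = 80.775915
Price P = sum_t PV_t = 107.876858

Answer: Price = 107.8769


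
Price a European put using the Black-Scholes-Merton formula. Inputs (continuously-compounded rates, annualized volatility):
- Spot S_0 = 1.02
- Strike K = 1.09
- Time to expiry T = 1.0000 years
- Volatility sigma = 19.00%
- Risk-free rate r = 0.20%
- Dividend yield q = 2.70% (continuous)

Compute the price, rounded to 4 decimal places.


d1 = (ln(S/K) + (r - q + 0.5*sigma^2) * T) / (sigma * sqrt(T)) = -0.38592142
d2 = d1 - sigma * sqrt(T) = -0.57592142
exp(-rT) = 0.99800200; exp(-qT) = 0.97336124
P = K * exp(-rT) * N(-d2) - S_0 * exp(-qT) * N(-d1)
N(-d1) = 0.65022257; N(-d2) = 0.71766585
P = 1.0900 * 0.99800200 * 0.71766585 - 1.0200 * 0.97336124 * 0.65022257 = 0.1351

Answer: Price = 0.1351


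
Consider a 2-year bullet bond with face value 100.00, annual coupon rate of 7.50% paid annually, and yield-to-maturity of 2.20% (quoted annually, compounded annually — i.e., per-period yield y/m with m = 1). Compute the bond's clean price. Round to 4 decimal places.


Coupon per period c = face * coupon_rate / m = 7.500000
Periods per year m = 1; per-period yield y/m = 0.022000
Number of cashflows N = 2
Cashflows (t years, CF_t, discount factor 1/(1+y/m)^(m*t), PV):
  t = 1.0000: CF_t = 7.500000, DF = 0.978474, PV = 7.338552
  t = 2.0000: CF_t = 107.500000, DF = 0.957411, PV = 102.921634
Price P = sum_t PV_t = 110.260186

Answer: Price = 110.2602


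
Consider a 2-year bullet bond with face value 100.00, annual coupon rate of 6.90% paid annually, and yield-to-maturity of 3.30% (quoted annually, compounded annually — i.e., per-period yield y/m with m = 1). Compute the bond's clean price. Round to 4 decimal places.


Coupon per period c = face * coupon_rate / m = 6.900000
Periods per year m = 1; per-period yield y/m = 0.033000
Number of cashflows N = 2
Cashflows (t years, CF_t, discount factor 1/(1+y/m)^(m*t), PV):
  t = 1.0000: CF_t = 6.900000, DF = 0.968054, PV = 6.679574
  t = 2.0000: CF_t = 106.900000, DF = 0.937129, PV = 100.179085
Price P = sum_t PV_t = 106.858659

Answer: Price = 106.8587


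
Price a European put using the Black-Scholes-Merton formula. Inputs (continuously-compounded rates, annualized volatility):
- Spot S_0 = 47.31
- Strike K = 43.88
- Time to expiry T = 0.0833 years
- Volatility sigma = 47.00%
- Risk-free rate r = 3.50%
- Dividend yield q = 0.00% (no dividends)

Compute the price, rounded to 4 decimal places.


d1 = (ln(S/K) + (r - q + 0.5*sigma^2) * T) / (sigma * sqrt(T)) = 0.64414984
d2 = d1 - sigma * sqrt(T) = 0.50849967
exp(-rT) = 0.99708875; exp(-qT) = 1.00000000
P = K * exp(-rT) * N(-d2) - S_0 * exp(-qT) * N(-d1)
N(-d1) = 0.25973914; N(-d2) = 0.30555149
P = 43.8800 * 0.99708875 * 0.30555149 - 47.3100 * 1.00000000 * 0.25973914 = 1.0803

Answer: Price = 1.0803


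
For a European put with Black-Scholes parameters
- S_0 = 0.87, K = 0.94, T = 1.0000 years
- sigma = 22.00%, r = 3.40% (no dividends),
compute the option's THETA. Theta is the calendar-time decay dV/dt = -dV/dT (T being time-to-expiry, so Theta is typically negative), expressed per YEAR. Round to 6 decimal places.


d1 = -0.0872121073; d2 = -0.3072121073
phi(d1) = 0.3974279938; exp(-qT) = 1.0000000000; exp(-rT) = 0.9665715046
Theta = -S*exp(-qT)*phi(d1)*sigma/(2*sqrt(T)) + r*K*exp(-rT)*N(-d2) - q*S*exp(-qT)*N(-d1)
N(-d1) = 0.5347485421; N(-d2) = 0.6206590347; sqrt(T) = 1.0000000000
Term 1 = -0.8700 * 1.0000000000 * 0.3974279938 * 0.2200 / (2 * 1.0000000000) = -0.0380338590
Term 2 = 0.0340 * 0.9400 * 0.9665715046 * 0.6206590347 = 0.0191731663
Term 3 = 0 (no dividend yield, q = 0)
Theta = -0.0380338590 + (0.0191731663) + (0.0000000000) = -0.018861

Answer: Theta = -0.018861
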